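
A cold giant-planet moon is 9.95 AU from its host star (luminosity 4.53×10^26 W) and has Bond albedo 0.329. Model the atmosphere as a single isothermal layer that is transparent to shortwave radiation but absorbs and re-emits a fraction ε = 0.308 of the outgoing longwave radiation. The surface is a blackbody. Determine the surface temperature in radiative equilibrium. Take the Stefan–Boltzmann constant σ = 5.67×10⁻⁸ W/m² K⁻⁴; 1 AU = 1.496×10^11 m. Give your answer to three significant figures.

Orbital distance: d = 9.95 AU = 1.489×10^12 m.
Flux at the orbit: S = L/(4πd²) = 4.53×10^26/(4π·(1.49×10^12)²) = 16.27 W/m².
The planet radiates to space at T_e = [S(1−α)/(4σ)]^(1/4) = 83.29 K.
Surface balance with a leaky layer gives σT_s⁴ = σT_e⁴·2/(2−ε), so T_s = T_e·[2/(2−0.308)]^(1/4) = 86.85 K.

86.9 K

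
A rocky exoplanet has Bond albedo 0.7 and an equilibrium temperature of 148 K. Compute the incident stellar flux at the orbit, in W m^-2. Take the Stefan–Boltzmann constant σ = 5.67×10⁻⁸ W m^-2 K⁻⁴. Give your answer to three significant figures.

From S(1−α)/4 = σT⁴: S = 4σT⁴/(1−α).
σT⁴ = 5.67×10⁻⁸·(148)⁴ = 27.20 W m^-2.
So S = 4×27.20/(1−0.7) = 362.7 W m^-2.

363 W m^-2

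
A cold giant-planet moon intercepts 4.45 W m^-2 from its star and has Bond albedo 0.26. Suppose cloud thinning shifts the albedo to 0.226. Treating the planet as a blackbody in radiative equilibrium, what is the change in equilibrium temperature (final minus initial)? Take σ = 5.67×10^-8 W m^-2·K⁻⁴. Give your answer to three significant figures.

Before: T₁ = [4.450·0.74/(4σ)]^(1/4) = 61.73 K.
After:  T₂ = [4.450·0.774/(4σ)]^(1/4) = 62.43 K.
Change: 62.43 − 61.73 = 0.6971 K.

0.697 K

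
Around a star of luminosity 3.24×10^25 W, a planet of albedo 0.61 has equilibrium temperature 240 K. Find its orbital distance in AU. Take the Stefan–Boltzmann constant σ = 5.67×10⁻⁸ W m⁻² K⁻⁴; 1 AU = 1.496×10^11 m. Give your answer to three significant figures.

Required flux: S = 4σT⁴/(1−α) = 1929 W m⁻².
S = L/(4πd²) → d = √(L/4πS) = √(3.24×10^25/(4π·1929)) = 3.656×10^10 m = 0.2444 AU.

0.244 AU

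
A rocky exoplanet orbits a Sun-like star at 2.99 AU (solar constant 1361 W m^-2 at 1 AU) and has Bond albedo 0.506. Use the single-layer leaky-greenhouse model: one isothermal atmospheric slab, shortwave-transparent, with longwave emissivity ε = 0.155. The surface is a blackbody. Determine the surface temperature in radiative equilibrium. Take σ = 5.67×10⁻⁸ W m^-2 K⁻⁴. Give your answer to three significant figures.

Irradiance scales as 1/d², so S = 1361 W m^-2 × (1/2.99)² = 152.2 W m^-2.
Effective emission temperature (TOA balance): σT_e⁴ = S(1−α)/4 = 18.80 W m^-2 → T_e = 134.9 K.
Surface balance with a leaky layer gives σT_s⁴ = σT_e⁴·2/(2−ε), so T_s = T_e·[2/(2−0.155)]^(1/4) = 137.7 K.

138 K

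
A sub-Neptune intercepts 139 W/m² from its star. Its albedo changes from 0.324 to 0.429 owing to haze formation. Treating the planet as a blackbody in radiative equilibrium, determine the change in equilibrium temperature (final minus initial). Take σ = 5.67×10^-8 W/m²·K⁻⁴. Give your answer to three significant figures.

-5.90 K

With α = 0.324, T₁ = 142.7 K.
After:  T₂ = [139.0·0.571/(4σ)]^(1/4) = 136.8 K.
ΔT = T₂ − T₁ = -5.895 K.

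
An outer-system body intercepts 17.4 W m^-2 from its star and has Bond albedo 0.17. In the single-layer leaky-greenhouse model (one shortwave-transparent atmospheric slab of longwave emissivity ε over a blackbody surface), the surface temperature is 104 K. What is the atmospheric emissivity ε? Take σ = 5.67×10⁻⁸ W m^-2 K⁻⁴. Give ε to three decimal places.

Effective temperature: T_e = [S(1−α)/(4σ)]^(1/4) = 89.33 K.
T_s⁴ = T_e⁴·2/(2−ε) → ε = 2 − 2(T_e/T_s)⁴ = 2 − 2·(89.33/104)⁴ = 0.9114.

0.911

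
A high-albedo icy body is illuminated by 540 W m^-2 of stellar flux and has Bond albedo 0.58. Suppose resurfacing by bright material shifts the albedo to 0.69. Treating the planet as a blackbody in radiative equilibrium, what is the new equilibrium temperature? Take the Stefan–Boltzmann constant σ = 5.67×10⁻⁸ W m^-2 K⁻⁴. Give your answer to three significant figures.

T₂ = [S(1−α₂)/(4σ)]^(1/4) = [540.0·0.31/(4σ)]^(1/4) = 164.8 K.

165 K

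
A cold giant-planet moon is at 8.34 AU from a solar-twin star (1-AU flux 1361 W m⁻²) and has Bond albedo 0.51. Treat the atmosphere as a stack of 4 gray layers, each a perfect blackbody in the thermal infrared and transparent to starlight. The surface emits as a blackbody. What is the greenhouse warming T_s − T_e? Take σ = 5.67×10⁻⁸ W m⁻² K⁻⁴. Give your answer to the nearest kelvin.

40 kelvin

Irradiance scales as 1/d², so S = 1361 W m⁻² × (1/8.34)² = 19.57 W m⁻².
The effective emission temperature is T_e = [S(1−α)/(4σ)]^¼ = 80.63 K.
Surface: T_s = (5)^¼·T_e = 120.6 K.
So the greenhouse effect raises the surface by 120.6 − 80.63 = 39.94 K.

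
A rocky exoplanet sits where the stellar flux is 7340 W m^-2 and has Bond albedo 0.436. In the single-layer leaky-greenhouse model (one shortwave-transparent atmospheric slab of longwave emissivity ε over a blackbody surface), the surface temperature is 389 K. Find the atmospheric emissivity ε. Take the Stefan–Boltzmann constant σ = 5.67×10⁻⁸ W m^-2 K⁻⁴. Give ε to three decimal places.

TOA balance gives T_e = 367.6 K.
T_s⁴ = T_e⁴·2/(2−ε) → ε = 2 − 2(T_e/T_s)⁴ = 2 − 2·(367.6/389)⁴ = 0.4057.

0.406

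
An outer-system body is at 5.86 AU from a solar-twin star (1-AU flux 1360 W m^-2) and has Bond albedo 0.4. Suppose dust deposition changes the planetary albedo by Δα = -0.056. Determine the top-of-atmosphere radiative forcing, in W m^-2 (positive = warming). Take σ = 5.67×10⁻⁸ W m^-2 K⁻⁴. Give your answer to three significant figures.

0.554 W m^-2

Irradiance scales as 1/d², so S = 1360 W m^-2 × (1/5.86)² = 39.60 W m^-2.
The change in absorbed flux is Δ[S(1−α)/4] = −SΔα/4 = 0.5545 W m^-2.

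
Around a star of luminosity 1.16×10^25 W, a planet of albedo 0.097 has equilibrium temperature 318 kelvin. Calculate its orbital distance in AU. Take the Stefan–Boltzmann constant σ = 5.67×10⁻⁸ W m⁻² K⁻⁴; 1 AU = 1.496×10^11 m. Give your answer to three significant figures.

0.127 AU

The flux needed for this T is 4σT⁴/(1−0.097) = 2568 W m⁻².
Then d = [L/(4πS)]^(1/2) = 1.896×10^10 m, i.e. 0.1267 AU.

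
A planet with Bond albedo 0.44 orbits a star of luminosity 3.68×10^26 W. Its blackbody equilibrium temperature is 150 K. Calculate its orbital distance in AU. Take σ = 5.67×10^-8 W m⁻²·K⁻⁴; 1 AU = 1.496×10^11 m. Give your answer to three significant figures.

2.53 AU

Energy balance gives S = 4σT⁴/(1−α) = 205.0 W m⁻².
From L = 4πd²S, d = √(3.68×10^26/(4π·205.0)) = 3.779×10^11 m = 2.526 AU.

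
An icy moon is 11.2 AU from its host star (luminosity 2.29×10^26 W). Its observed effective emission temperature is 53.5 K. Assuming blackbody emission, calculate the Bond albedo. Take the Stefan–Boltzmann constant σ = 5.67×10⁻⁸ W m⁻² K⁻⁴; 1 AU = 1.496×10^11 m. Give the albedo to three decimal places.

Orbital distance: d = 11.2 AU = 1.676×10^12 m.
S = L/(4πd²) = 6.491 W m⁻².
Energy balance: S(1−α)/4 = σT⁴, so 1−α = 4σT⁴/S.
σT⁴ = 0.4645 W m⁻², so 4σT⁴ = 1.858 W m⁻².
1−α = 1.858/6.491 = 0.2862, so α = 0.7138.

0.714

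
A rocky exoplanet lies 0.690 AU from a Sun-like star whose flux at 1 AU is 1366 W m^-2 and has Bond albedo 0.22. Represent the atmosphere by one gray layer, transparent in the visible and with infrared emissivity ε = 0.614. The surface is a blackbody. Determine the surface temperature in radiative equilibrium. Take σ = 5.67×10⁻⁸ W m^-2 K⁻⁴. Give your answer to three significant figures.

Flux at the orbit: S = 1366/(0.690)² = 2869 W m^-2.
The planet radiates to space at T_e = [S(1−α)/(4σ)]^(1/4) = 315.2 K.
Surface balance with a leaky layer gives σT_s⁴ = σT_e⁴·2/(2−ε), so T_s = T_e·[2/(2−0.614)]^(1/4) = 345.4 K.

345 K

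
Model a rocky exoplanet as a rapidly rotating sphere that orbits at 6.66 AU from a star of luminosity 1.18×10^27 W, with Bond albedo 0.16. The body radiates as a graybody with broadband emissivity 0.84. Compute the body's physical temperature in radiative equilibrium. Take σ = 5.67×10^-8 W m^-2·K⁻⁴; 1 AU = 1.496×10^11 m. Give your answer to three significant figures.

d = 6.66 × 1.496×10^11 m = 9.963×10^11 m.
Flux at the orbit: S = L/(4πd²) = 1.18×10^27/(4π·(9.96×10^11)²) = 94.59 W m^-2.
The planet absorbs (1−α)S over its disc πR² and re-emits over 4πR², so the mean absorbed flux is (1−0.16)·94.59/4 = 19.86 W m^-2.
Radiative balance εσT⁴ = 19.86 gives T = [19.86/(0.84·σ)]^(1/4) = 142.9 K.

143 kelvin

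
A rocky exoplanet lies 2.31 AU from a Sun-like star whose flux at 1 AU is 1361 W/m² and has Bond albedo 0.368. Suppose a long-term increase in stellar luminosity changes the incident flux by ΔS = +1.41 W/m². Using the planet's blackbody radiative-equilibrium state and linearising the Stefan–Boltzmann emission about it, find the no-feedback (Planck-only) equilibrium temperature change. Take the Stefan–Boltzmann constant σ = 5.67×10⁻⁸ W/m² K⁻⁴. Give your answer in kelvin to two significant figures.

Irradiance scales as 1/d², so S = 1361 W/m² × (1/2.31)² = 255.1 W/m².
Unperturbed T_e = [255.1·(1−0.368)/(4σ)]^¼ = 163.3 K.
Only a fraction (1−α) is absorbed and it's spread over 4πR², so ΔF = (1−α)ΔS/4 = 0.2228 W/m².
Linearising σT⁴ gives d(σT⁴)/dT = 4σT_e³ = 0.9872 W/m² per K.
So ΔT₀ = 0.2228/0.9872 = 0.226 K.

0.23 kelvin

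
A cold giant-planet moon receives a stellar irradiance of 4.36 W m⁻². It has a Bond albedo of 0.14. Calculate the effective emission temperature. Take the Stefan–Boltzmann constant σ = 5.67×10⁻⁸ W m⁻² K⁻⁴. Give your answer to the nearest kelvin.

64 kelvin

The planet absorbs (1−α)S over its disc πR² and re-emits over 4πR², so the mean absorbed flux is (1−0.14)·4.360/4 = 0.9374 W m⁻².
Set σT⁴ = 0.9374 → T = (0.9374/σ)^(1/4) = 63.77 K.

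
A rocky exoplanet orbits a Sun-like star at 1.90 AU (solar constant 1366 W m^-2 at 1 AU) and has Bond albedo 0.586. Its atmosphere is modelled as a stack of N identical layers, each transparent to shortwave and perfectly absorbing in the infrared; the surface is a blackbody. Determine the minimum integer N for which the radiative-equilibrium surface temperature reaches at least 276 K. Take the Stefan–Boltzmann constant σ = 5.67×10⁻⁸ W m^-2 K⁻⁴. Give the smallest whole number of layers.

8

By the inverse-square law, S = 1366/1.90² = 378.4 W m^-2.
The effective emission temperature is T_e = [S(1−α)/(4σ)]^¼ = 162.1 K.
Need (N+1)T_e⁴ ≥ T_s⁴, i.e. N+1 ≥ (276/162.1)⁴ = 8.401.
So N ≥ 7.401; the smallest integer is N = 8.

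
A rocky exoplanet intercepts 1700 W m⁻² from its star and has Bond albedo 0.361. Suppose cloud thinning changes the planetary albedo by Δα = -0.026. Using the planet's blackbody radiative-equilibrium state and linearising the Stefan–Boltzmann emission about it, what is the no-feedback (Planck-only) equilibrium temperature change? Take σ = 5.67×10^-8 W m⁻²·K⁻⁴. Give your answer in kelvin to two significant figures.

Unperturbed T_e = [1700·(1−0.361)/(4σ)]^¼ = 263.1 K.
TOA radiative forcing: ΔF = −S·Δα/4 = −1700·(-0.026)/4 = 11.05 W m⁻².
The Planck feedback parameter is 4σT_e³ = 4.129 W m⁻²/K.
ΔT₀ = ΔF/λ_P = 11.05/4.129 = 2.68 K.

2.7 K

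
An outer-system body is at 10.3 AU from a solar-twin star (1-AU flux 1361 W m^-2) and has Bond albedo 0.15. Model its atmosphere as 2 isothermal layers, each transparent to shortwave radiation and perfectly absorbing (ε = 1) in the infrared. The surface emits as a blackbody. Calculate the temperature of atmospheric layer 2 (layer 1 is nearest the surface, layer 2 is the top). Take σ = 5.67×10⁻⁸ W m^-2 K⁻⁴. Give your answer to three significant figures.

By the inverse-square law, S = 1361/10.3² = 12.83 W m^-2.
Top-of-atmosphere balance: σT_e⁴ = S(1−α)/4 = 2.726 W m^-2 → T_e = 83.27 K.
In the N-layer model, layer k (counted from the surface) has T_k = (N+1−k)^(1/4)·T_e.
With k = 2: T_2 = (2+1−2)^¼·83.27 K = 83.27 K.

83.3 kelvin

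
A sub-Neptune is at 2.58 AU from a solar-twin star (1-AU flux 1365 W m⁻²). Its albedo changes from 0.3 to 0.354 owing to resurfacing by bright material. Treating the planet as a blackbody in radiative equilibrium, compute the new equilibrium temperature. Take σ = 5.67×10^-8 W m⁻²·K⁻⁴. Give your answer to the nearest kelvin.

By the inverse-square law, S = 1365/2.58² = 205.1 W m⁻².
T₂ = [S(1−α₂)/(4σ)]^(1/4) = [205.1·0.646/(4σ)]^(1/4) = 155.5 K.

155 K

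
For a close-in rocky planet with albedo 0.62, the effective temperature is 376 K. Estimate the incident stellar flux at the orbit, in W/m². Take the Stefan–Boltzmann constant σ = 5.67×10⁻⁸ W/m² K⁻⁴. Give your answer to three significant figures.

From S(1−α)/4 = σT⁴: S = 4σT⁴/(1−α).
The emitted flux is σT⁴ = 1133 W/m².
So S = 4×1133/(1−0.62) = 11930 W/m².

11900 W/m²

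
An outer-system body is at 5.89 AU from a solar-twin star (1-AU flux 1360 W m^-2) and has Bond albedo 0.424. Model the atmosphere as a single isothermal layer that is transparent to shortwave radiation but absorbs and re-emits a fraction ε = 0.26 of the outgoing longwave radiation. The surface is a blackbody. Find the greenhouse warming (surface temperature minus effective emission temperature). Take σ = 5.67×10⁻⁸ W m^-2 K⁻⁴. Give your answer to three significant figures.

3.54 K

By the inverse-square law, S = 1360/5.89² = 39.20 W m^-2.
At the top of the atmosphere, σT_e⁴ = S(1−α)/4 = 5.645 W m^-2, giving T_e = 99.89 K.
The surface balance (absorbed SW + ε·downward IR = σT_s⁴) with T_a⁴ = T_s⁴/2 reduces to T_s = T_e·[2/(2−ε)]^¼ = 103.4 K.
Greenhouse warming: T_s − T_e = 3.539 K.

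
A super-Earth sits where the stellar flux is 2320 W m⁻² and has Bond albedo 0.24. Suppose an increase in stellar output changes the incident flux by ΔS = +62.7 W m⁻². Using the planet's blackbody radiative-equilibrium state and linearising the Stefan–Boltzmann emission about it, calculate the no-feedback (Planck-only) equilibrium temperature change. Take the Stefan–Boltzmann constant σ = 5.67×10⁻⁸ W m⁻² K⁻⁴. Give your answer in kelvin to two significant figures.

Unperturbed T_e = [2320·(1−0.24)/(4σ)]^¼ = 296.9 K.
ΔF = Δ[S(1−α)]/4 = (1−0.24)·+62.7/4 = 11.91 W m⁻².
Linearising σT⁴ gives d(σT⁴)/dT = 4σT_e³ = 5.938 W m⁻² per K.
ΔT₀ = ΔF/λ_P = 11.91/5.938 = 2.01 K.

2.0 kelvin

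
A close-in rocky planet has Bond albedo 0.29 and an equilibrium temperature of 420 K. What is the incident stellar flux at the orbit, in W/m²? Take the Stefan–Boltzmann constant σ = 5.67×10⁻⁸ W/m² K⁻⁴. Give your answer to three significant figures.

9940 W/m²

Invert the energy balance for S: S = 4σT⁴/(1−α).
The emitted flux is σT⁴ = 1764 W/m².
So S = 4×1764/(1−0.29) = 9940 W/m².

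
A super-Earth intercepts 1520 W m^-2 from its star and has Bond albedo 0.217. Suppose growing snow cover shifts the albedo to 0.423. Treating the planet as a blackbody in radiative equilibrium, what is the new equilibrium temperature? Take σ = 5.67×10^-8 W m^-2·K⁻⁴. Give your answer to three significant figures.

T₂ = [S(1−α₂)/(4σ)]^(1/4) = [1520·0.577/(4σ)]^(1/4) = 249.4 K.

249 kelvin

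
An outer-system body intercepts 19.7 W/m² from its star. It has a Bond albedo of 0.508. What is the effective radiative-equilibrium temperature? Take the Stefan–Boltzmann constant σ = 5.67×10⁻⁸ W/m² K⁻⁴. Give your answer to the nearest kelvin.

81 K

The planet absorbs (1−α)S over its disc πR² and re-emits over 4πR², so the mean absorbed flux is (1−0.508)·19.70/4 = 2.423 W/m².
Balancing against σT⁴: T = (2.423/5.67×10⁻⁸)^(1/4) = 80.85 K.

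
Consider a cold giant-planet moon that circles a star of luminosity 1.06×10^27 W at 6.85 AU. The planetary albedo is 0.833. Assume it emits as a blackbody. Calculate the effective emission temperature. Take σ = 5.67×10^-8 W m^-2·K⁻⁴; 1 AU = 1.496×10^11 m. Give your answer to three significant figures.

Orbital distance: d = 6.85 AU = 1.025×10^12 m.
Flux at the orbit: S = L/(4πd²) = 1.06×10^27/(4π·(1.02×10^12)²) = 80.33 W m^-2.
Averaging over the sphere, the absorbed flux is S(1−α)/4 = 3.354 W m^-2.
Balancing against σT⁴: T = (3.354/5.67×10⁻⁸)^(1/4) = 87.70 K.

87.7 kelvin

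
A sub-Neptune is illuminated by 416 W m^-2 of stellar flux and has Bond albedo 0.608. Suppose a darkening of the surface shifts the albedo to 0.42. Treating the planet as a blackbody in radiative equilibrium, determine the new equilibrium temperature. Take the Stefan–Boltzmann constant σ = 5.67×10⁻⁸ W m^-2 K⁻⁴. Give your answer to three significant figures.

T₂ = [S(1−α₂)/(4σ)]^(1/4) = [416.0·0.58/(4σ)]^(1/4) = 180.6 K.

181 K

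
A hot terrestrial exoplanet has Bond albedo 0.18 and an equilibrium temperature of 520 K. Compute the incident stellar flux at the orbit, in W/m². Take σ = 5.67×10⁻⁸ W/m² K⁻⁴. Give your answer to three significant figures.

20200 W/m²

From S(1−α)/4 = σT⁴: S = 4σT⁴/(1−α).
σT⁴ = 5.67×10⁻⁸·(520)⁴ = 4146 W/m².
So S = 4×4146/(1−0.18) = 20220 W/m².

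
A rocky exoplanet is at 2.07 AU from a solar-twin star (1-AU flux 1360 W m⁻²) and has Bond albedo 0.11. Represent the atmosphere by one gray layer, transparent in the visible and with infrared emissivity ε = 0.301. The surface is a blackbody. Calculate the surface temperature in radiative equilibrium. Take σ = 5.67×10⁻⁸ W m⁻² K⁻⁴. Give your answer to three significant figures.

By the inverse-square law, S = 1360/2.07² = 317.4 W m⁻².
At the top of the atmosphere, σT_e⁴ = S(1−α)/4 = 70.62 W m⁻², giving T_e = 187.9 K.
For a single slab of emissivity ε, T_s⁴ = 2T_e⁴/(2−ε); thus T_s = 187.9·(1.177)^(1/4) = 195.7 K.

196 K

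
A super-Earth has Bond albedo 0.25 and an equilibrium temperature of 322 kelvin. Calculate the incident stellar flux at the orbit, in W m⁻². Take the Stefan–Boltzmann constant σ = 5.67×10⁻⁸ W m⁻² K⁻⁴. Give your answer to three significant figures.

3250 W m⁻²

Invert the energy balance for S: S = 4σT⁴/(1−α).
The emitted flux is σT⁴ = 609.5 W m⁻².
S = 4·609.5/0.75 = 3251 W m⁻².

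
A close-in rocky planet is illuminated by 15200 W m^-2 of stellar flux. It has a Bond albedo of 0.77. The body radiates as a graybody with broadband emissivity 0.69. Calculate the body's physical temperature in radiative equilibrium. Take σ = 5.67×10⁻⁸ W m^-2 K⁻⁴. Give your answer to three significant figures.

Averaging over the sphere, the absorbed flux is S(1−α)/4 = 874.0 W m^-2.
Equating to εσT⁴ with ε = 0.69: T = (874.0/0.69σ)^(1/4) = 386.6 K.

387 K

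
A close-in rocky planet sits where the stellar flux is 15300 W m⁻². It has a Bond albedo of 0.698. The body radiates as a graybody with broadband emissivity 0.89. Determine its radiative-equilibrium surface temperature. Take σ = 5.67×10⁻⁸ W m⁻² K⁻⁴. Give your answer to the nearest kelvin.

Absorbed flux (global mean): S(1−α)/4 = 15300·0.302/4 = 1155 W m⁻².
Radiative balance εσT⁴ = 1155 gives T = [1155/(0.89·σ)]^(1/4) = 389.0 K.

389 K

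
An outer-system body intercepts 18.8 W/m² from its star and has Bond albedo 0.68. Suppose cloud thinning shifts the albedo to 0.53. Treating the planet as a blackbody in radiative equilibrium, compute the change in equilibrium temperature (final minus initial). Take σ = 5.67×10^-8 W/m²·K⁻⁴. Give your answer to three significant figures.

7.24 kelvin

Initial: T₁ = [S(1−0.68)/(4σ)]^(1/4) = 71.77 K.
With α = 0.53, T₂ = 79.00 K.
Change: 79.00 − 71.77 = 7.239 K.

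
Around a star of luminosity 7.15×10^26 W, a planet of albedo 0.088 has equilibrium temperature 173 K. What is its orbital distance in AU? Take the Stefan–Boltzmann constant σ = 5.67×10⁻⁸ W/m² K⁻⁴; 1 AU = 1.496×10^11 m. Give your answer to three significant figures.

3.38 AU

Energy balance gives S = 4σT⁴/(1−α) = 222.8 W/m².
Then d = [L/(4πS)]^(1/2) = 5.054×10^11 m, i.e. 3.378 AU.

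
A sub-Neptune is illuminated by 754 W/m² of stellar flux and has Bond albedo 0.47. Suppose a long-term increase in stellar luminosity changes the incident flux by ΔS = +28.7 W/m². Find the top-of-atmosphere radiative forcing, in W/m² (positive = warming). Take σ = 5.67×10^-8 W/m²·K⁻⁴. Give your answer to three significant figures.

3.80 W/m²

TOA radiative forcing: ΔF = (1−α)ΔS/4 = 0.53·(+28.7)/4 = 3.803 W/m².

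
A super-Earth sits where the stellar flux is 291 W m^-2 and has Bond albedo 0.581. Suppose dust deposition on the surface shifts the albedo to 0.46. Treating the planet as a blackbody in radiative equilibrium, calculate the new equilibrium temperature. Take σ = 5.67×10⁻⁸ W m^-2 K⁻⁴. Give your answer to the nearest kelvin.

162 kelvin

With the new albedo, S(1−α₂)/4 = 39.29 W m^-2, so T₂ = 162.2 K.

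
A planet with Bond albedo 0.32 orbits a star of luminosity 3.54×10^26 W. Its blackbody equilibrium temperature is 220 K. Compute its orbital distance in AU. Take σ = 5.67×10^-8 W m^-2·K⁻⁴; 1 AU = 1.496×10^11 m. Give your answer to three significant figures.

1.27 AU

The flux needed for this T is 4σT⁴/(1−0.32) = 781.3 W m^-2.
Then d = [L/(4πS)]^(1/2) = 1.899×10^11 m, i.e. 1.269 AU.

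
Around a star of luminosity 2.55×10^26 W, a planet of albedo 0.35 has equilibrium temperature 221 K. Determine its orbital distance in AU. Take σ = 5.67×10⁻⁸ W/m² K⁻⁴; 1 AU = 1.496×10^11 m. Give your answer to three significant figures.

1.04 AU

Required flux: S = 4σT⁴/(1−α) = 832.3 W/m².
From L = 4πd²S, d = √(2.55×10^26/(4π·832.3)) = 1.561×10^11 m = 1.044 AU.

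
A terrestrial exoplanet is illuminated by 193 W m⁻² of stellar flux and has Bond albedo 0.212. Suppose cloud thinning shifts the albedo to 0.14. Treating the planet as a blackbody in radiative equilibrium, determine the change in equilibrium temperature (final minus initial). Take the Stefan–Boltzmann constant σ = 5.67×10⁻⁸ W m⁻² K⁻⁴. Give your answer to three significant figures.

3.56 K

With α = 0.212, T₁ = 160.9 K.
After:  T₂ = [193.0·0.86/(4σ)]^(1/4) = 164.5 K.
ΔT = T₂ − T₁ = 3.556 K.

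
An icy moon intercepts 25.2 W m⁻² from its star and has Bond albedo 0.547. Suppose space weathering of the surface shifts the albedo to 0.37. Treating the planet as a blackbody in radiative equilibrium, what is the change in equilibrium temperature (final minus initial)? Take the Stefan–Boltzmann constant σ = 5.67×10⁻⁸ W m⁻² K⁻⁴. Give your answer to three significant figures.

7.24 K

Initial: T₁ = [S(1−0.547)/(4σ)]^(1/4) = 84.23 K.
With α = 0.37, T₂ = 91.47 K.
Change: 91.47 − 84.23 = 7.240 K.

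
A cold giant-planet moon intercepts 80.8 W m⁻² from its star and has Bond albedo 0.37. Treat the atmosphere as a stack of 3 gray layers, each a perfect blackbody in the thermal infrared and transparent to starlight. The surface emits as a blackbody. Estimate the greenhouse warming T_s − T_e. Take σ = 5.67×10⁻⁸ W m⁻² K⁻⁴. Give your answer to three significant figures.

Top-of-atmosphere balance: σT_e⁴ = S(1−α)/4 = 12.73 W m⁻² → T_e = 122.4 K.
Surface: T_s = (4)^¼·T_e = 173.1 K.
So the greenhouse effect raises the surface by 173.1 − 122.4 = 50.70 K.

50.7 K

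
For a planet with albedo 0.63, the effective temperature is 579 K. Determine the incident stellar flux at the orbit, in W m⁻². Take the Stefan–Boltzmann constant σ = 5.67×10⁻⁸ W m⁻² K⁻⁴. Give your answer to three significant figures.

From S(1−α)/4 = σT⁴: S = 4σT⁴/(1−α).
The emitted flux is σT⁴ = 6372 W m⁻².
So S = 4×6372/(1−0.63) = 68890 W m⁻².

68900 W m⁻²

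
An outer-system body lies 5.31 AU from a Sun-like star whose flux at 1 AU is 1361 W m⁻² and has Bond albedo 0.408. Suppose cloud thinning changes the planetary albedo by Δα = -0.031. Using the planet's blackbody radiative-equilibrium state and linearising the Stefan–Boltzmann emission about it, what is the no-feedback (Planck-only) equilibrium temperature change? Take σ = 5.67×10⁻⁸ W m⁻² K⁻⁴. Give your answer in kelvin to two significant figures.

1.4 K

Irradiance scales as 1/d², so S = 1361 W m⁻² × (1/5.31)² = 48.27 W m⁻².
The baseline emission temperature is T_e = 105.9 K.
ΔF = −(S/4)Δα = −(48.27/4)×(-0.031) = 0.3741 W m⁻².
Linearising σT⁴ gives d(σT⁴)/dT = 4σT_e³ = 0.2697 W m⁻² per K.
Hence the no-feedback warming is ΔF/(4σT_e³) = 1.39 K.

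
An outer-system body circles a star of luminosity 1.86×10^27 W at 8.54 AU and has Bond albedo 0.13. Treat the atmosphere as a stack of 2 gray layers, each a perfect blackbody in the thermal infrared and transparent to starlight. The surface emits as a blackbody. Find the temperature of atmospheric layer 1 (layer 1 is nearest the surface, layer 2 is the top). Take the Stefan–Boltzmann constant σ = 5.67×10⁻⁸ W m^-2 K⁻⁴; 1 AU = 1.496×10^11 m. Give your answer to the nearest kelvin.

Orbital distance: d = 8.54 AU = 1.278×10^12 m.
S = L/(4πd²) = 90.68 W m^-2.
Top-of-atmosphere balance: σT_e⁴ = S(1−α)/4 = 19.72 W m^-2 → T_e = 136.6 K.
The net upward flux σT_e⁴ is constant between every pair of levels, so T_k⁴ = (N+1−k)T_e⁴.
T_1 = (2)^(1/4)·136.6 = 162.4 K.

162 kelvin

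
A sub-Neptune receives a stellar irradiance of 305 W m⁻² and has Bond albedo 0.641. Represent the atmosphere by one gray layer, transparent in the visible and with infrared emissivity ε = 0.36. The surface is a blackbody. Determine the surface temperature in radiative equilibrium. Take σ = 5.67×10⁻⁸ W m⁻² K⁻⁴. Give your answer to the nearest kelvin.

The planet radiates to space at T_e = [S(1−α)/(4σ)]^(1/4) = 148.2 K.
For a single slab of emissivity ε, T_s⁴ = 2T_e⁴/(2−ε); thus T_s = 148.2·(1.22)^(1/4) = 155.8 K.

156 kelvin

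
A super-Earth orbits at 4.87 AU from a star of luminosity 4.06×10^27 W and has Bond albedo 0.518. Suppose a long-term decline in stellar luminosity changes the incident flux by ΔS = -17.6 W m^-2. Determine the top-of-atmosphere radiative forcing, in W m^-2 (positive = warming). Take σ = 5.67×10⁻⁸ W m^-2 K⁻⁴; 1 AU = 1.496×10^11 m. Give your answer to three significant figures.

d = 4.87 × 1.496×10^11 m = 7.286×10^11 m.
S = L/(4πd²) = 608.7 W m^-2.
ΔF = Δ[S(1−α)]/4 = (1−0.518)·-17.6/4 = -2.121 W m^-2.

-2.12 W m^-2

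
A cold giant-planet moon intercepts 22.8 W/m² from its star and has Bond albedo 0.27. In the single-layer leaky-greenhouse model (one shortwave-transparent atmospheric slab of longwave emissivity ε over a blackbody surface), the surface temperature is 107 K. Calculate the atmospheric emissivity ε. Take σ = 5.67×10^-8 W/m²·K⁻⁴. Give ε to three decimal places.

0.880

TOA balance gives T_e = 92.56 K.
Since (2−ε)/2 = (T_e/T_s)⁴ = 0.5599, ε = 0.8803.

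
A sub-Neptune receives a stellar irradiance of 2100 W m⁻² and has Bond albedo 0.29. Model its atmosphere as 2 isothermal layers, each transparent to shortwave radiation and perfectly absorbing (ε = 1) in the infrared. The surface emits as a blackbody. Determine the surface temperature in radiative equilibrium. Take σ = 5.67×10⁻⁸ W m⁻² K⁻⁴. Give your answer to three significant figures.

Top-of-atmosphere balance: σT_e⁴ = S(1−α)/4 = 372.8 W m⁻² → T_e = 284.7 K.
For an N-layer opaque stack, T_s⁴ = (N+1)T_e⁴, hence T_s = (3)^(1/4)×284.7 K = 374.7 K.

375 K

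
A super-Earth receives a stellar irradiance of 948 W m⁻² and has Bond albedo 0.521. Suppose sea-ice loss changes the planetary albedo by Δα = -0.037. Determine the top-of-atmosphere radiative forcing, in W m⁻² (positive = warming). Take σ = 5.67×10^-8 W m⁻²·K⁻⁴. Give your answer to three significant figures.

8.77 W m⁻²

The change in absorbed flux is Δ[S(1−α)/4] = −SΔα/4 = 8.769 W m⁻².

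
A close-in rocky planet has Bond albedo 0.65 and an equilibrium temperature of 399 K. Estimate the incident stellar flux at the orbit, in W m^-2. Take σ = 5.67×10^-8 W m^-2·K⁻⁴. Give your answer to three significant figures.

From S(1−α)/4 = σT⁴: S = 4σT⁴/(1−α).
The emitted flux is σT⁴ = 1437 W m^-2.
So S = 4×1437/(1−0.65) = 16420 W m^-2.

16400 W m^-2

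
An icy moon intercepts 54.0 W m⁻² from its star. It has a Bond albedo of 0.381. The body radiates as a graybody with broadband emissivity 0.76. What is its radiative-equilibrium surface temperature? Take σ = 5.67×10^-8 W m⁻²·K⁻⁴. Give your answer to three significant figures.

The planet absorbs (1−α)S over its disc πR² and re-emits over 4πR², so the mean absorbed flux is (1−0.381)·54.00/4 = 8.357 W m⁻².
Equating to εσT⁴ with ε = 0.76: T = (8.357/0.76σ)^(1/4) = 118.0 K.

118 K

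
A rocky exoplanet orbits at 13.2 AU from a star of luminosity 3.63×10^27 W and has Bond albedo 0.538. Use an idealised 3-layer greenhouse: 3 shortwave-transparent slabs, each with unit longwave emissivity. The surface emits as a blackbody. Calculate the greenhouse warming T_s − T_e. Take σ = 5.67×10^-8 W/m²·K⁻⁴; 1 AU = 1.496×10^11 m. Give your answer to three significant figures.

d = 13.2 × 1.496×10^11 m = 1.975×10^12 m.
S = L/(4πd²) = 74.08 W/m².
OLR = S(1−α)/4 = 8.556 W/m²; the top layer radiates at T_e = 110.8 K.
Surface: T_s = (4)^¼·T_e = 156.7 K.
So the greenhouse effect raises the surface by 156.7 − 110.8 = 45.91 K.

45.9 K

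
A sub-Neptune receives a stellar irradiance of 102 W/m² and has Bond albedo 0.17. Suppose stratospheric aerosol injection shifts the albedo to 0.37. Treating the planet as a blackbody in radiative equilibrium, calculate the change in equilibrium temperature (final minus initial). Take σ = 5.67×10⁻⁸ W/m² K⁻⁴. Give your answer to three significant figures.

With α = 0.17, T₁ = 139.0 K.
After:  T₂ = [102.0·0.63/(4σ)]^(1/4) = 129.7 K.
Change: 129.7 − 139.0 = -9.258 K.

-9.26 kelvin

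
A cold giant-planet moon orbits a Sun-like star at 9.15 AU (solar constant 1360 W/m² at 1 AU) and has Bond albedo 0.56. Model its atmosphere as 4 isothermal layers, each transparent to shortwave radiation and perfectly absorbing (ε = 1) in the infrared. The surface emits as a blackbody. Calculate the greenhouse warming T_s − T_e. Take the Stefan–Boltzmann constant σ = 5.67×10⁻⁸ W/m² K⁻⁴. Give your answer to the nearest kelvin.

Flux at the orbit: S = 1360/(9.15)² = 16.24 W/m².
Top-of-atmosphere balance: σT_e⁴ = S(1−α)/4 = 1.787 W/m² → T_e = 74.92 K.
T_s = (N+1)^(1/4)·T_e = 112.0 K.
Warming: T_s − T_e = 37.11 K.

37 kelvin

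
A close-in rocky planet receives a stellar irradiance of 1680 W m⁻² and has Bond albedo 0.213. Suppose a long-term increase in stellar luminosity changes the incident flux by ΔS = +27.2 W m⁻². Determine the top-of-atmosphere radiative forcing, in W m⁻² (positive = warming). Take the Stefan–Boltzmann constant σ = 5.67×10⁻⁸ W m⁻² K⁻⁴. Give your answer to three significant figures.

5.35 W m⁻²

TOA radiative forcing: ΔF = (1−α)ΔS/4 = 0.787·(+27.2)/4 = 5.352 W m⁻².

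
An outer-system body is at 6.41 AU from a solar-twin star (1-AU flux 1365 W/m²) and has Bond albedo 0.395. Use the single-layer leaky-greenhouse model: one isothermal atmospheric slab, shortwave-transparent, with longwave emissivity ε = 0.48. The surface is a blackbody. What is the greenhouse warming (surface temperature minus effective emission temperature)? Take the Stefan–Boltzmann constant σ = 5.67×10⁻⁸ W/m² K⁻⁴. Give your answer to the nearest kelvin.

Flux at the orbit: S = 1365/(6.41)² = 33.22 W/m².
At the top of the atmosphere, σT_e⁴ = S(1−α)/4 = 5.025 W/m², giving T_e = 97.02 K.
The surface balance (absorbed SW + ε·downward IR = σT_s⁴) with T_a⁴ = T_s⁴/2 reduces to T_s = T_e·[2/(2−ε)]^¼ = 103.9 K.
T_s − T_e = 103.9 − 97.02 = 6.890 K.

7 K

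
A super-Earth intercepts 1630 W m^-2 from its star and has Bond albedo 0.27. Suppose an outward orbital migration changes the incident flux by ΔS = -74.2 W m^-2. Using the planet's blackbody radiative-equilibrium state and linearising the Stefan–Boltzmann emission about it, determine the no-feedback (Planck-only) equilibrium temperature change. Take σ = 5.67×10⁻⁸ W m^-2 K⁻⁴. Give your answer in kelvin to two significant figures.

-3.1 kelvin

Reference equilibrium: T_e = [S(1−α)/(4σ)]^(1/4) = 269.1 K.
ΔF = Δ[S(1−α)]/4 = (1−0.27)·-74.2/4 = -13.54 W m^-2.
The Planck feedback parameter is 4σT_e³ = 4.421 W m^-2/K.
Hence the no-feedback warming is ΔF/(4σT_e³) = -3.06 K.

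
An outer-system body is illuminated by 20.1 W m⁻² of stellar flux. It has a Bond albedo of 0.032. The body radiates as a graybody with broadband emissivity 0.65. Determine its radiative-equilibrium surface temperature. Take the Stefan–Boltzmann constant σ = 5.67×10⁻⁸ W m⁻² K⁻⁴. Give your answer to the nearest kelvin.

Absorbed flux (global mean): S(1−α)/4 = 20.10·0.968/4 = 4.864 W m⁻².
Equating to εσT⁴ with ε = 0.65: T = (4.864/0.65σ)^(1/4) = 107.2 K.

107 kelvin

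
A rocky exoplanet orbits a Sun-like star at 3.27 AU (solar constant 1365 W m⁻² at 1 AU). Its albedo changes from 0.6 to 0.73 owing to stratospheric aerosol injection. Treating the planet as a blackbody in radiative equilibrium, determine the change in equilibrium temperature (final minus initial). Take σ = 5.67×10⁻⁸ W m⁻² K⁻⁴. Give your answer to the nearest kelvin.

Flux at the orbit: S = 1365/(3.27)² = 127.7 W m⁻².
Before: T₁ = [127.7·0.4/(4σ)]^(1/4) = 122.5 K.
Final:   T₂ = [S(1−0.73)/(4σ)]^(1/4) = 111.0 K.
ΔT = T₂ − T₁ = -11.46 K.

-11 K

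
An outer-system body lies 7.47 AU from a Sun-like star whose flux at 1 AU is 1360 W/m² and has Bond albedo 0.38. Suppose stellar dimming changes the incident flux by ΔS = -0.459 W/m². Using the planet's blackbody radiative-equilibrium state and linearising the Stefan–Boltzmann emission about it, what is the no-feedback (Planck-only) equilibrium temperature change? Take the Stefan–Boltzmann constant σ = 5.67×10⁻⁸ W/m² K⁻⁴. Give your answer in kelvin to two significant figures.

-0.43 K

Irradiance scales as 1/d², so S = 1360 W/m² × (1/7.47)² = 24.37 W/m².
Reference equilibrium: T_e = [S(1−α)/(4σ)]^(1/4) = 90.35 K.
Only a fraction (1−α) is absorbed and it's spread over 4πR², so ΔF = (1−α)ΔS/4 = -0.07114 W/m².
Linearising σT⁴ gives d(σT⁴)/dT = 4σT_e³ = 0.1673 W/m² per K.
ΔT₀ = ΔF/λ_P = -0.07114/0.1673 = -0.425 K.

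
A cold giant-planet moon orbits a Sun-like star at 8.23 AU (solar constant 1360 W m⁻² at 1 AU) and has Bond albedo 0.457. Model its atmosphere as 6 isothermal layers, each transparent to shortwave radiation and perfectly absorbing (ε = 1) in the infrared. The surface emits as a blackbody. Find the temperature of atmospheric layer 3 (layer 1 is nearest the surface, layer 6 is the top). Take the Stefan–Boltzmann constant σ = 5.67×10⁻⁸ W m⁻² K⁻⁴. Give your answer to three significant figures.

Irradiance scales as 1/d², so S = 1360 W m⁻² × (1/8.23)² = 20.08 W m⁻².
The effective emission temperature is T_e = [S(1−α)/(4σ)]^¼ = 83.27 K.
The net upward flux σT_e⁴ is constant between every pair of levels, so T_k⁴ = (N+1−k)T_e⁴.
With k = 3: T_3 = (6+1−3)^¼·83.27 K = 117.8 K.

118 K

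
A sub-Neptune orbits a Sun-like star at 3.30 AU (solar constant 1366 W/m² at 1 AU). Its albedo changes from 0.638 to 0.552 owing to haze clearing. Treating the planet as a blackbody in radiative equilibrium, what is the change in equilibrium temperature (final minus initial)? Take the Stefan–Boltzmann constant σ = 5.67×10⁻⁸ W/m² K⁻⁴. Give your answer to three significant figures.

Flux at the orbit: S = 1366/(3.30)² = 125.4 W/m².
With α = 0.638, T₁ = 119.0 K.
Final:   T₂ = [S(1−0.552)/(4σ)]^(1/4) = 125.5 K.
ΔT = T₂ − T₁ = 6.511 K.

6.51 K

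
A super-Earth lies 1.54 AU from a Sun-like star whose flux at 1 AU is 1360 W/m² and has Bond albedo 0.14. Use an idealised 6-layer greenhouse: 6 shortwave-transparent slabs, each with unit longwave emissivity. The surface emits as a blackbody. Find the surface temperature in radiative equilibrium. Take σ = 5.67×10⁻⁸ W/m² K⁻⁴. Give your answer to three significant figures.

351 kelvin

Irradiance scales as 1/d², so S = 1360 W/m² × (1/1.54)² = 573.5 W/m².
Top-of-atmosphere balance: σT_e⁴ = S(1−α)/4 = 123.3 W/m² → T_e = 215.9 K.
With N = 6 opaque layers, T_s = (N+1)^(1/4)·T_e = 7^(1/4)·215.9 = 351.2 K.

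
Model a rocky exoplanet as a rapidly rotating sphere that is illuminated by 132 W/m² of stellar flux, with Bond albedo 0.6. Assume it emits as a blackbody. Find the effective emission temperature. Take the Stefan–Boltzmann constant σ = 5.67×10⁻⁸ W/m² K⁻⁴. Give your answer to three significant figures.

Averaging over the sphere, the absorbed flux is S(1−α)/4 = 13.20 W/m².
Balancing against σT⁴: T = (13.20/5.67×10⁻⁸)^(1/4) = 123.5 K.

124 kelvin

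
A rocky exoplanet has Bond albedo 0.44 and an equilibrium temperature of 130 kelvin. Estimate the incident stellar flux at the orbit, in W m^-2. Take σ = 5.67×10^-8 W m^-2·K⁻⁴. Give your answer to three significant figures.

116 W m^-2

From S(1−α)/4 = σT⁴: S = 4σT⁴/(1−α).
The emitted flux is σT⁴ = 16.19 W m^-2.
So S = 4×16.19/(1−0.44) = 115.7 W m^-2.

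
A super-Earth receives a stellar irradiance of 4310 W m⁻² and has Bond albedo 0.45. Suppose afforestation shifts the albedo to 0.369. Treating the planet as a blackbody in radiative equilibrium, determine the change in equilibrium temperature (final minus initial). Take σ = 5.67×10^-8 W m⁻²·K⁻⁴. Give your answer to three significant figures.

Before: T₁ = [4310·0.55/(4σ)]^(1/4) = 319.7 K.
Final:   T₂ = [S(1−0.369)/(4σ)]^(1/4) = 330.9 K.
Change: 330.9 − 319.7 = 11.17 K.

11.2 K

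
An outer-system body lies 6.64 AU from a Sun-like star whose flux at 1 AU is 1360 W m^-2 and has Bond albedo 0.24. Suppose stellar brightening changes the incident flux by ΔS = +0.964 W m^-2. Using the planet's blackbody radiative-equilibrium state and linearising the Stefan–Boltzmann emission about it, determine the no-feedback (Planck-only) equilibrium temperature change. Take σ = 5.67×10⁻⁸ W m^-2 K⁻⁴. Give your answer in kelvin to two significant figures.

Irradiance scales as 1/d², so S = 1360 W m^-2 × (1/6.64)² = 30.85 W m^-2.
Unperturbed T_e = [30.85·(1−0.24)/(4σ)]^¼ = 100.8 K.
Only a fraction (1−α) is absorbed and it's spread over 4πR², so ΔF = (1−α)ΔS/4 = 0.1832 W m^-2.
The Planck feedback parameter is 4σT_e³ = 0.2325 W m^-2/K.
ΔT₀ = ΔF/λ_P = 0.1832/0.2325 = 0.788 K.

0.79 K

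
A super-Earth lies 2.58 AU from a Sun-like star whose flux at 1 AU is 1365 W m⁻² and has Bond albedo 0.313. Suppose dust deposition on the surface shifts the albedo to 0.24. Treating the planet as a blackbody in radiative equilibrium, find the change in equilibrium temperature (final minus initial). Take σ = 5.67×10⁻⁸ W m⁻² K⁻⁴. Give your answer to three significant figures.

4.04 kelvin

By the inverse-square law, S = 1365/2.58² = 205.1 W m⁻².
Before: T₁ = [205.1·0.687/(4σ)]^(1/4) = 157.9 K.
After:  T₂ = [205.1·0.76/(4σ)]^(1/4) = 161.9 K.
Change: 161.9 − 157.9 = 4.036 K.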